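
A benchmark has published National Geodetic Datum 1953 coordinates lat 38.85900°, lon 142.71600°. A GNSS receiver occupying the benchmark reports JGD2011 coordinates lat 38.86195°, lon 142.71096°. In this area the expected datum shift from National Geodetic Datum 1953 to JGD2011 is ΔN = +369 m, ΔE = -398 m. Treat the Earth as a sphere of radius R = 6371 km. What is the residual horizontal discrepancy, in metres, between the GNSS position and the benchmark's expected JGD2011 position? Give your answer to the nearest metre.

56 m

Observed coordinate differences: Δφ = +0.00295°, Δλ = -0.00504°.
Converting to metres (1° lat = 111195 m, cos φ = 0.778692): observed ΔN = 328.0 m, observed ΔE = -436.4 m.
Subtracting the expected shift leaves a residual of 328.0 − (369) = -41.0 m north and -436.4 − (-398) = -38.4 m east.
Residual distance = √((-41.0)² + (-38.4)²) = 56.2 m.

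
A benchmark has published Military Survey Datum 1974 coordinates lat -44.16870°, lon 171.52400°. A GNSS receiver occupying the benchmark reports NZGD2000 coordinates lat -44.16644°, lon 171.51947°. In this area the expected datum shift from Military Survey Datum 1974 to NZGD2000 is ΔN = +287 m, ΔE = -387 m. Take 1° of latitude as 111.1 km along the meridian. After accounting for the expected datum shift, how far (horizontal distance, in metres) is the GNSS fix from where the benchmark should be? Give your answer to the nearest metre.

Observed coordinate differences: Δφ = +0.00226°, Δλ = -0.00453°.
Converting to metres (1° lat = 111100 m, cos φ = 0.717291): observed ΔN = 251.1 m, observed ΔE = -361.0 m.
Subtracting the expected shift leaves a residual of 251.1 − (287) = -35.9 m north and -361.0 − (-387) = 26.0 m east.
Residual distance = √((-35.9)² + 26.0²) = 44.3 m.

44 m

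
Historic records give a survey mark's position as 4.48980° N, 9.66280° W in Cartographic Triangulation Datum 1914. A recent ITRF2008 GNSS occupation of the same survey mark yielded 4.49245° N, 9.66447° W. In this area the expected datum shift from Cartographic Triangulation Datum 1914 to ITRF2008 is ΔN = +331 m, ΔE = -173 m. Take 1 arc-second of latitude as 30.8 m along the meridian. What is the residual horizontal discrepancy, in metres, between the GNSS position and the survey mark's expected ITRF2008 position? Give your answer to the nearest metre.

39 m

Observed coordinate differences: Δφ = +0.00265°, Δλ = -0.00167°.
Converting to metres (1° lat = 110880 m, cos φ = 0.996931): observed ΔN = 293.8 m, observed ΔE = -184.6 m.
Subtracting the expected shift leaves a residual of 293.8 − (331) = -37.2 m north and -184.6 − (-173) = -11.6 m east.
Residual distance = √((-37.2)² + (-11.6)²) = 38.9 m.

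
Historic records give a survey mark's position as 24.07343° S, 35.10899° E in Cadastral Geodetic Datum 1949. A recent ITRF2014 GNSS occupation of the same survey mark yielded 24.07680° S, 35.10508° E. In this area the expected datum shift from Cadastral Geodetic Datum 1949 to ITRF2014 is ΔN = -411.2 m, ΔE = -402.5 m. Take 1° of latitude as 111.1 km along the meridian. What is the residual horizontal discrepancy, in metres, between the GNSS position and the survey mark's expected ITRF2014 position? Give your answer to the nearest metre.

37 m

Observed coordinate differences: Δφ = -0.00337°, Δλ = -0.00391°.
Converting to metres (1° lat = 111100 m, cos φ = 0.913023): observed ΔN = -374.4 m, observed ΔE = -396.6 m.
Subtracting the expected shift leaves a residual of -374.4 − (-411.2) = 36.8 m north and -396.6 − (-402.5) = 5.9 m east.
Residual distance = √(36.8² + 5.9²) = 37.3 m.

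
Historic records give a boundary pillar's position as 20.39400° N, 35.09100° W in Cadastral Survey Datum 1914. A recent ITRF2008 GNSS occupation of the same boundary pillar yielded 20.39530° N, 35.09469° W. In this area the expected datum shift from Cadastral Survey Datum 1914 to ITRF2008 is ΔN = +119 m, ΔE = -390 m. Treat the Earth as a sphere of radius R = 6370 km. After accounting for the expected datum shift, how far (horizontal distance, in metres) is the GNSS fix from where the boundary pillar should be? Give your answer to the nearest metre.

26 m

Observed coordinate differences: Δφ = +0.00130°, Δλ = -0.00369°.
Converting to metres (1° lat = 111177 m, cos φ = 0.937318): observed ΔN = 144.5 m, observed ΔE = -384.5 m.
Subtracting the expected shift leaves a residual of 144.5 − (119) = 25.5 m north and -384.5 − (-390) = 5.5 m east.
Residual distance = √(25.5² + 5.5²) = 26.1 m.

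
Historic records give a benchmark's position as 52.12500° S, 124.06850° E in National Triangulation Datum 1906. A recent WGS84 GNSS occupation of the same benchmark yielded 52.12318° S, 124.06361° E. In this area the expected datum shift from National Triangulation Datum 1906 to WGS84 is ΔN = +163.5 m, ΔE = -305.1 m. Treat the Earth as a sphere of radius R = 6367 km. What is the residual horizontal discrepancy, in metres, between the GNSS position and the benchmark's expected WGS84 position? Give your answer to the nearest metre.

48 m

Observed coordinate differences: Δφ = +0.00182°, Δλ = -0.00489°.
Converting to metres (1° lat = 111125 m, cos φ = 0.613941): observed ΔN = 202.2 m, observed ΔE = -333.6 m.
Subtracting the expected shift leaves a residual of 202.2 − (163.5) = 38.7 m north and -333.6 − (-305.1) = -28.5 m east.
Residual distance = √(38.7² + (-28.5)²) = 48.1 m.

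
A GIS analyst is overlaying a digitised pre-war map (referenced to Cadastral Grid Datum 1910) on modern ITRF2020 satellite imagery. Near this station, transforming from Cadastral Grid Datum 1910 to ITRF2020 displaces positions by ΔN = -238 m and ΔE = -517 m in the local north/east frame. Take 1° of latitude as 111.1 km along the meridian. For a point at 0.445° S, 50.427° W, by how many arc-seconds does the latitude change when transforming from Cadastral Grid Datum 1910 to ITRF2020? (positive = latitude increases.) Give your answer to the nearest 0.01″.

Δφ = -7.71″

1° of latitude = 111.1 km, so Δφ = -238.0 / 111100 = -0.0021422° = -7.712″.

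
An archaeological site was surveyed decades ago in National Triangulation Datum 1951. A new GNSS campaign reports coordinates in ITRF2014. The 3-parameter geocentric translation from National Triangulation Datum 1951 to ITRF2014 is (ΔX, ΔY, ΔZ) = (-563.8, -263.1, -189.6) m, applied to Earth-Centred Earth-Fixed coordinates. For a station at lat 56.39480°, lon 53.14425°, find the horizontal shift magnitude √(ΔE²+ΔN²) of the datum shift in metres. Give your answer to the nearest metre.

458 m

The local east axis at (φ, λ) is (−sin λ, cos λ, 0), so ΔE = −sin(53.14425°)·(-563.8) + cos(53.14425°)·(-263.1) = 293.32 m.
The local north axis is (−sin φ cos λ, −sin φ sin λ, cos φ), giving ΔN = 281.651 + 175.335 − 104.937 = 352.05 m.
Horizontal magnitude = √(ΔE² + ΔN²) = √(293.32² + 352.05²) = 458.23 m.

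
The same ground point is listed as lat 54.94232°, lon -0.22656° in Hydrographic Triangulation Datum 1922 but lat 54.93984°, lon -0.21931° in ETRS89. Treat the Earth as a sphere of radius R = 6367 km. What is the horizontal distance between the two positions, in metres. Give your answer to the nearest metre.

539 m

Δφ = 54.93984° − 54.94232° = -0.00248°; Δλ = -0.21931° − -0.22656° = +0.00725°.
1° along a meridian = πR/180 = 111125 m.
ΔN = Δφ × 111125 = -275.6 m; ΔE = Δλ × 111125 × cos(54.94232°) = +0.00725 × 111125 × 0.574401 = 462.8 m.
Distance = √(ΔE² + ΔN²) = √(462.8² + (-275.6)²) = 538.6 m.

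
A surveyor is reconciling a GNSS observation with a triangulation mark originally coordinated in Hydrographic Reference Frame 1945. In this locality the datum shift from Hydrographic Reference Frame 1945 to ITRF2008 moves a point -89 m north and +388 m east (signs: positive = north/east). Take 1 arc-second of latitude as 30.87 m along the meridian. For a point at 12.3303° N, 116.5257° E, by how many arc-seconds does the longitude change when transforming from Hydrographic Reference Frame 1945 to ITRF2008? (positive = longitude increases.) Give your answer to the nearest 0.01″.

At latitude 12.3303°, cos φ = 0.976933.
1″ of longitude at this latitude = 30.87 × cos φ = 30.1579 m, so Δλ = 388.0 / 30.1579 = 12.866″.

Δλ = 12.87″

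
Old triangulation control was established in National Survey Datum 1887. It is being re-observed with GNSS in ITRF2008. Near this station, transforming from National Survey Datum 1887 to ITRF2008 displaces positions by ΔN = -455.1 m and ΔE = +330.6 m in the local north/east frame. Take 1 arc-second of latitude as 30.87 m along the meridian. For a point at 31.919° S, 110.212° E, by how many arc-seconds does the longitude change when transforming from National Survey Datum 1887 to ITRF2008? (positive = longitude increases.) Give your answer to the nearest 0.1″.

Δλ = 12.6″

At latitude -31.919°, cos φ = 0.848796.
1″ of longitude at this latitude = 30.87 × cos φ = 26.2023 m, so Δλ = 330.6 / 26.2023 = 12.617″.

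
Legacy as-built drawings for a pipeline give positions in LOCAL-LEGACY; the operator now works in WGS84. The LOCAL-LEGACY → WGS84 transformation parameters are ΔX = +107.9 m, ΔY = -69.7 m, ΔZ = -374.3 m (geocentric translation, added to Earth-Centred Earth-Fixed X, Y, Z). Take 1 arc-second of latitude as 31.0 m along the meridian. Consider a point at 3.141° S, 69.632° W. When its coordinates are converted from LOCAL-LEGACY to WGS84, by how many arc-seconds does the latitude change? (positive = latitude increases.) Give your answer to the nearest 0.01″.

Δφ = -11.87″

sin φ = -0.054793, cos φ = 0.998498, sin λ = -0.937477, cos λ = 0.348049.
North component: ΔN = −sin φ cos λ·ΔX − sin φ sin λ·ΔY + cos φ·ΔZ = −(-0.054793)(0.348049)(107.9) − (-0.054793)(-0.937477)(-69.7) + (0.998498)(-374.3) = -368.10 m.
1° of latitude spans 3600 × 31.00 = 111600 m, so Δφ = -368.10 / 111600 × 3600 = -11.874″.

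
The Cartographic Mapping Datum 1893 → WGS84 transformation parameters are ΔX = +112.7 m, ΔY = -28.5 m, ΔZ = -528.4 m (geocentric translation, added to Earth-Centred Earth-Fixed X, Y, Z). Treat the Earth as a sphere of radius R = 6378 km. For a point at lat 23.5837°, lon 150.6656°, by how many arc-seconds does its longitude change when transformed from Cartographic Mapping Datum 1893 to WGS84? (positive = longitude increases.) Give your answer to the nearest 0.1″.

sin φ = 0.400088, cos φ = 0.916477, sin λ = 0.489906, cos λ = -0.871775.
East component: ΔE = −sin λ·ΔX + cos λ·ΔY = −(0.489906)(112.7) + (-0.871775)(-28.5) = -30.37 m.
1° of latitude spans πR/180 = 111317 m; at latitude φ, 1° of longitude spans that × cos φ = 102019.5 m, so Δλ = -30.37 / 102019.5 × 3600 = -1.072″.

Δλ = -1.1″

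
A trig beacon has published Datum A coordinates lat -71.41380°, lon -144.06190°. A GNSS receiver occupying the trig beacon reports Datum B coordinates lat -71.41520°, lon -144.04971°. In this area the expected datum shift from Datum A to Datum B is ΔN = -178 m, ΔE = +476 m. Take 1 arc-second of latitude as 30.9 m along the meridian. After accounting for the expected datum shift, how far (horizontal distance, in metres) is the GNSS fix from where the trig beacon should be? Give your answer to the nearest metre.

Observed coordinate differences: Δφ = -0.00140°, Δλ = +0.01219°.
Converting to metres (1° lat = 111240 m, cos φ = 0.318731): observed ΔN = -155.7 m, observed ΔE = 432.2 m.
Subtracting the expected shift leaves a residual of -155.7 − (-178) = 22.3 m north and 432.2 − (476) = -43.8 m east.
Residual distance = √(22.3² + (-43.8)²) = 49.1 m.

49 m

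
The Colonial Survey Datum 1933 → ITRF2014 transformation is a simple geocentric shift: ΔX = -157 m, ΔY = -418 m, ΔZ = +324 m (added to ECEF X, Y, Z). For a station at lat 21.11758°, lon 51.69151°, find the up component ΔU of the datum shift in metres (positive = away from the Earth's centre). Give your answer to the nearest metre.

ΔU = -280 m

At φ = 21.11758°, λ = 51.69151°: sin φ = 0.360283, cos φ = 0.932843, sin λ = 0.784685, cos λ = 0.619895.
ΔU = cos φ cos λ·ΔX + cos φ sin λ·ΔY + sin φ·ΔZ = (0.932843)(0.619895)(-157) + (0.932843)(0.784685)(-418) + (0.360283)(324) = -280.03 m.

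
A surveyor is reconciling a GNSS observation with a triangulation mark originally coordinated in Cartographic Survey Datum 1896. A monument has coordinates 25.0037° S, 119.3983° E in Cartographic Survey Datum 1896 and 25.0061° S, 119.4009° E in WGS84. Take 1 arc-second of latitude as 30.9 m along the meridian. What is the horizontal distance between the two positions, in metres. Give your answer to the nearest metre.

Δφ = -25.0061° − -25.0037° = -0.0024°; Δλ = 119.4009° − 119.3983° = +0.0026°.
1° of latitude = 3600 × 30.90 = 111240 m.
ΔN = Δφ × 111240 = -267.0 m; ΔE = Δλ × 111240 × cos(-25.0037°) = +0.0026 × 111240 × 0.906280 = 262.1 m.
Distance = √(ΔE² + ΔN²) = √(262.1² + (-267.0)²) = 374.1 m.

374 m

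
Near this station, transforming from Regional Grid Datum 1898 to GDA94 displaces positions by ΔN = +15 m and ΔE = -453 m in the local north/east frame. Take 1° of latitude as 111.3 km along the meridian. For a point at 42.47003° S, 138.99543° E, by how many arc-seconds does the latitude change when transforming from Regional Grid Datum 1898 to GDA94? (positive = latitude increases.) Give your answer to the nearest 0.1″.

1° of latitude = 111.3 km, so Δφ = 15.0 / 111300 = 0.0001348° = 0.485″.

Δφ = 0.5″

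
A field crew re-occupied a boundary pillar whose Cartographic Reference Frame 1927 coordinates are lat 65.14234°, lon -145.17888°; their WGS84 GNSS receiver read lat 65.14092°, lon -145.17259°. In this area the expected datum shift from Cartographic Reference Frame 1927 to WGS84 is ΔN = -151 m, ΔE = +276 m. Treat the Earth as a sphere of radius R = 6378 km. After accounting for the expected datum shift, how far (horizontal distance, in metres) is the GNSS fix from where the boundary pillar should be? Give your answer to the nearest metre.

Observed coordinate differences: Δφ = -0.00142°, Δλ = +0.00629°.
Converting to metres (1° lat = 111317 m, cos φ = 0.420365): observed ΔN = -158.1 m, observed ΔE = 294.3 m.
Subtracting the expected shift leaves a residual of -158.1 − (-151) = -7.1 m north and 294.3 − (276) = 18.3 m east.
Residual distance = √((-7.1)² + 18.3²) = 19.6 m.

20 m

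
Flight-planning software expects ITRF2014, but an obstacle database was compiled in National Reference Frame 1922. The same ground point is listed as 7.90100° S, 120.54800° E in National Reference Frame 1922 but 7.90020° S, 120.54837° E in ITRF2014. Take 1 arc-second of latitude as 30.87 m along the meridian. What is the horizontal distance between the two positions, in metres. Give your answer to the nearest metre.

Δφ = -7.90020° − -7.90100° = +0.00080°; Δλ = 120.54837° − 120.54800° = +0.00037°.
1° of latitude = 3600 × 30.87 = 111132 m.
ΔN = Δφ × 111132 = 88.9 m; ΔE = Δλ × 111132 × cos(-7.90100°) = +0.00037 × 111132 × 0.990507 = 40.7 m.
Distance = √(ΔE² + ΔN²) = √(40.7² + 88.9²) = 97.8 m.

98 m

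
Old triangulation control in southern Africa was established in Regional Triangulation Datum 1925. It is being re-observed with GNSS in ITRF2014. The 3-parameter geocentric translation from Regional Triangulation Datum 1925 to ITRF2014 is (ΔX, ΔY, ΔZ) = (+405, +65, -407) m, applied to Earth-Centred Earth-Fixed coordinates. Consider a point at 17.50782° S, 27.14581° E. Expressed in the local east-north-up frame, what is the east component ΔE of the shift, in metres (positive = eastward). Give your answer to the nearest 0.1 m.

ΔE = -126.9 m

The local east axis at (φ, λ) is (−sin λ, cos λ, 0), so ΔE = −sin(27.14581°)·405 + cos(27.14581°)·65 = -126.94 m.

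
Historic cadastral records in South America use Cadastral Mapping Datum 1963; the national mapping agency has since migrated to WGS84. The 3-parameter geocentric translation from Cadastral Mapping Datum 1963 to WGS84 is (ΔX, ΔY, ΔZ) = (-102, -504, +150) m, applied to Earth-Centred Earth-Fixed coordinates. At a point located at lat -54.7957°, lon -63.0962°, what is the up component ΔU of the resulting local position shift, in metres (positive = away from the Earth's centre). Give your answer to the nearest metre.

ΔU = 110 m

At φ = -54.7957°, λ = -63.0962°: sin φ = -0.817102, cos φ = 0.576494, sin λ = -0.891768, cos λ = 0.452494.
ΔU = cos φ cos λ·ΔX + cos φ sin λ·ΔY + sin φ·ΔZ = (0.576494)(0.452494)(-102) + (0.576494)(-0.891768)(-504) + (-0.817102)(150) = 109.93 m.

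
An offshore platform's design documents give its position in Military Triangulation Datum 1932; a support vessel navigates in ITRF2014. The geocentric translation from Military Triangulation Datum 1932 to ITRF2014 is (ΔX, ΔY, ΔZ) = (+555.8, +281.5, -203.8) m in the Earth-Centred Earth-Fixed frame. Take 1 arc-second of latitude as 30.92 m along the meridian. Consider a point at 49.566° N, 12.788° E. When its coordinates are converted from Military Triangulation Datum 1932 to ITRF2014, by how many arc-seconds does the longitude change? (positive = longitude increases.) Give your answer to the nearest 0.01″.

Δλ = 7.55″

sin φ = 0.761154, cos φ = 0.648572, sin λ = 0.221344, cos λ = 0.975196.
East component: ΔE = −sin λ·ΔX + cos λ·ΔY = −(0.221344)(555.8) + (0.975196)(281.5) = 151.49 m.
1° of latitude spans 3600 × 30.92 = 111312 m; at latitude φ, 1° of longitude spans that × cos φ = 72193.8 m, so Δλ = 151.49 / 72193.8 × 3600 = 7.554″.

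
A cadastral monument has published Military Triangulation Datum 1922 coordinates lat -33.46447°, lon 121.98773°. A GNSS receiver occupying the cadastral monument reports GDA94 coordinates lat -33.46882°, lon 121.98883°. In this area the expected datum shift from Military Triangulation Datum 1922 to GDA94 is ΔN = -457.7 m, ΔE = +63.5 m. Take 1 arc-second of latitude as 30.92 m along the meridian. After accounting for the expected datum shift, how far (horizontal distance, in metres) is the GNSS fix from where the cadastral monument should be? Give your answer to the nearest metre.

Observed coordinate differences: Δφ = -0.00435°, Δλ = +0.00110°.
Converting to metres (1° lat = 111312 m, cos φ = 0.834228): observed ΔN = -484.2 m, observed ΔE = 102.1 m.
Subtracting the expected shift leaves a residual of -484.2 − (-457.7) = -26.5 m north and 102.1 − (63.5) = 38.6 m east.
Residual distance = √((-26.5)² + 38.6²) = 46.9 m.

47 m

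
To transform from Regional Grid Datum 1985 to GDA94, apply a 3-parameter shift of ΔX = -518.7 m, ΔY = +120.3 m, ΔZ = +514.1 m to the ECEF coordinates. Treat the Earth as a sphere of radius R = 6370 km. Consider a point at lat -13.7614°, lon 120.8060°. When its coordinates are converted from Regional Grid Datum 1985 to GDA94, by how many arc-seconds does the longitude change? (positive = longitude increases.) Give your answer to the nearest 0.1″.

Δλ = 12.8″

sin φ = -0.237879, cos φ = 0.971295, sin λ = 0.858906, cos λ = -0.512133.
East component: ΔE = −sin λ·ΔX + cos λ·ΔY = −(0.858906)(-518.7) + (-0.512133)(120.3) = 383.91 m.
1° of latitude spans πR/180 = 111177 m; at latitude φ, 1° of longitude spans that × cos φ = 107986.1 m, so Δλ = 383.91 / 107986.1 × 3600 = 12.798″.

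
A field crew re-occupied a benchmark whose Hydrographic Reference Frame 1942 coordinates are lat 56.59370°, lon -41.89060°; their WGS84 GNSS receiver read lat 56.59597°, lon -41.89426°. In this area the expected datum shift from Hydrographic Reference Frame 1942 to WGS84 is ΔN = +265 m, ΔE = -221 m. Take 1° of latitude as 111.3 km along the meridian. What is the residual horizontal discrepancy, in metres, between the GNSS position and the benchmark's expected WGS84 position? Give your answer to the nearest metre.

13 m

Observed coordinate differences: Δφ = +0.00227°, Δλ = -0.00366°.
Converting to metres (1° lat = 111300 m, cos φ = 0.550573): observed ΔN = 252.7 m, observed ΔE = -224.3 m.
Subtracting the expected shift leaves a residual of 252.7 − (265) = -12.3 m north and -224.3 − (-221) = -3.3 m east.
Residual distance = √((-12.3)² + (-3.3)²) = 12.8 m.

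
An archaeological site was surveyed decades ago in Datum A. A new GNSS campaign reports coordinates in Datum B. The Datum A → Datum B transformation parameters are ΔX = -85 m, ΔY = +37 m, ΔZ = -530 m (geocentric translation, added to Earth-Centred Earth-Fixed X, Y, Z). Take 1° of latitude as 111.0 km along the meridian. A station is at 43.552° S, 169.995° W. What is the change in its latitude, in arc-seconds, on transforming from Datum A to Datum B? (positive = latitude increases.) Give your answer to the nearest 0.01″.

sin φ = -0.689013, cos φ = 0.724749, sin λ = -0.173734, cos λ = -0.984793.
North component: ΔN = −sin φ cos λ·ΔX − sin φ sin λ·ΔY + cos φ·ΔZ = −(-0.689013)(-0.984793)(-85) − (-0.689013)(-0.173734)(37) + (0.724749)(-530) = -330.87 m.
1° of latitude spans 111000 m, so Δφ = -330.87 / 111000 × 3600 = -10.731″.

Δφ = -10.73″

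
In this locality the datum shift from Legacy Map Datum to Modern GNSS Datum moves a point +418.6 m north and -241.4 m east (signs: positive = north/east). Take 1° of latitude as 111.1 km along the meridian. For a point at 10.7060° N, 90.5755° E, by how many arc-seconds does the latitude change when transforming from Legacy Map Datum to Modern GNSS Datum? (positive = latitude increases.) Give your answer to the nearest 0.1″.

1° of latitude = 111.1 km, so Δφ = 418.6 / 111100 = 0.0037678° = 13.564″.

Δφ = 13.6″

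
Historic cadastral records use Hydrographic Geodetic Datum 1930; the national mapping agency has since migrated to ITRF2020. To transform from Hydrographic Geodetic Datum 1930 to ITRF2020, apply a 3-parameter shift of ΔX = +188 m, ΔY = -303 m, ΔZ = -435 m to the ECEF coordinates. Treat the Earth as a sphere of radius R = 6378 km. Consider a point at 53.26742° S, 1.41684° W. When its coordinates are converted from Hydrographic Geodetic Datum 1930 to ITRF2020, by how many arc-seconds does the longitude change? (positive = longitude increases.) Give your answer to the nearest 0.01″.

sin φ = -0.801436, cos φ = 0.598081, sin λ = -0.024726, cos λ = 0.999694.
East component: ΔE = −sin λ·ΔX + cos λ·ΔY = −(-0.024726)(188) + (0.999694)(-303) = -298.26 m.
1° of latitude spans πR/180 = 111317 m; at latitude φ, 1° of longitude spans that × cos φ = 66576.6 m, so Δλ = -298.26 / 66576.6 × 3600 = -16.128″.

Δλ = -16.13″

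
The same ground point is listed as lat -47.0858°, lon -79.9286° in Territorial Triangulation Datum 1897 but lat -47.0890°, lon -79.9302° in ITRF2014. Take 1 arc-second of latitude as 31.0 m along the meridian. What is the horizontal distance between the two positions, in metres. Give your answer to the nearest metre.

Δφ = -47.0890° − -47.0858° = -0.0032°; Δλ = -79.9302° − -79.9286° = -0.0016°.
1° of latitude = 3600 × 31.00 = 111600 m.
ΔN = Δφ × 111600 = -357.1 m; ΔE = Δλ × 111600 × cos(-47.0858°) = -0.0016 × 111600 × 0.680902 = -121.6 m.
Distance = √(ΔE² + ΔN²) = √((-121.6)² + (-357.1)²) = 377.2 m.

377 m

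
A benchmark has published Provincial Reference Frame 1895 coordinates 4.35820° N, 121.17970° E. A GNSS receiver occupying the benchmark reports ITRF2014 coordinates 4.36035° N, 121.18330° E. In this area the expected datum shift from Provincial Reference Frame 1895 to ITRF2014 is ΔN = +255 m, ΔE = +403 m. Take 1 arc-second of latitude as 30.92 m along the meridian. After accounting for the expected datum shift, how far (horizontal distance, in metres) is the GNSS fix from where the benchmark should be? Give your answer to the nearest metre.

Observed coordinate differences: Δφ = +0.00215°, Δλ = +0.00360°.
Converting to metres (1° lat = 111312 m, cos φ = 0.997108): observed ΔN = 239.3 m, observed ΔE = 399.6 m.
Subtracting the expected shift leaves a residual of 239.3 − (255) = -15.7 m north and 399.6 − (403) = -3.4 m east.
Residual distance = √((-15.7)² + (-3.4)²) = 16.1 m.

16 m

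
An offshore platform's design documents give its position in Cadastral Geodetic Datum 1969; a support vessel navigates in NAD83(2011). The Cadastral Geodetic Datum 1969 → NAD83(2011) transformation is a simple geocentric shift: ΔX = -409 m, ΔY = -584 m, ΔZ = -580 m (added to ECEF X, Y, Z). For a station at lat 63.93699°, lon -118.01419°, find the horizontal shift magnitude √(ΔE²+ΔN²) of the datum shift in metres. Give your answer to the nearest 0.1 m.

894.8 m

At φ = 63.93699°, λ = -118.01419°: sin φ = 0.898311, cos φ = 0.439359, sin λ = -0.882831, cos λ = -0.469690.
ΔE = −sin λ·ΔX + cos λ·ΔY = −(-0.882831)·(-409) + (-0.469690)·(-584) = -86.78 m.
ΔN = −sin φ cos λ·ΔX − sin φ sin λ·ΔY + cos φ·ΔZ = −(0.898311)(-0.469690)(-409) − (0.898311)(-0.882831)(-584) + (0.439359)(-580) = -890.54 m.
Horizontal magnitude = √(ΔE² + ΔN²) = √((-86.78)² + (-890.54)²) = 894.76 m.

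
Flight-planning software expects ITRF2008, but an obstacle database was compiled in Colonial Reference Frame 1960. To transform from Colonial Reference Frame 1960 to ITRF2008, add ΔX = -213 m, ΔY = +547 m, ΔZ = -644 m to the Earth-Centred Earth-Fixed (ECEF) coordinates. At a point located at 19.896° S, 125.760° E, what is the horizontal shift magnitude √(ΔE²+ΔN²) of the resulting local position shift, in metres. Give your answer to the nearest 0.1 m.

At φ = -19.896°, λ = 125.760°: sin φ = -0.340314, cos φ = 0.940312, sin λ = 0.811472, cos λ = -0.584391.
ΔE = −sin λ·ΔX + cos λ·ΔY = −(0.811472)·(-213) + (-0.584391)·(547) = -146.82 m.
ΔN = −sin φ cos λ·ΔX − sin φ sin λ·ΔY + cos φ·ΔZ = −(-0.340314)(-0.584391)(-213) − (-0.340314)(0.811472)(547) + (0.940312)(-644) = -412.14 m.
Horizontal magnitude = √(ΔE² + ΔN²) = √((-146.82)² + (-412.14)²) = 437.51 m.

437.5 m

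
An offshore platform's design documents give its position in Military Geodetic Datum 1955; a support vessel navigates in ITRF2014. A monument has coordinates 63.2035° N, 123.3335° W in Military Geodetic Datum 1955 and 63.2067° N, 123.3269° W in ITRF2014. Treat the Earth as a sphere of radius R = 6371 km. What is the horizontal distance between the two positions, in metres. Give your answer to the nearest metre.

486 m

Δφ = 63.2067° − 63.2035° = +0.0032°; Δλ = -123.3269° − -123.3335° = +0.0066°.
1° along a meridian = πR/180 = 111195 m.
ΔN = Δφ × 111195 = 355.8 m; ΔE = Δλ × 111195 × cos(63.2035°) = +0.0066 × 111195 × 0.450823 = 330.9 m.
Distance = √(ΔE² + ΔN²) = √(330.9² + 355.8²) = 485.9 m.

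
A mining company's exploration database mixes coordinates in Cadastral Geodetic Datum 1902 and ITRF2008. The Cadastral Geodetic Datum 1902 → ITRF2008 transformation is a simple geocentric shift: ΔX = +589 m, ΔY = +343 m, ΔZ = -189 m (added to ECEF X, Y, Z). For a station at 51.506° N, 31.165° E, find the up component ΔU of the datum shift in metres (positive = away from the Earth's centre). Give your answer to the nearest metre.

The local up (radial) axis is (cos φ cos λ, cos φ sin λ, sin φ), giving ΔU = 313.703 + 110.484 − 147.925 = 276.26 m.

ΔU = 276 m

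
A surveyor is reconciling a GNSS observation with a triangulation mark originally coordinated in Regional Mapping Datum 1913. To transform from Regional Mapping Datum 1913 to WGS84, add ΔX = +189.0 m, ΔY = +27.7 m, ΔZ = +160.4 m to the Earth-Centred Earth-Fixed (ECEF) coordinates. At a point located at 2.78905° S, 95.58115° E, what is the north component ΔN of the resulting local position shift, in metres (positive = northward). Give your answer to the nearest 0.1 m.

The local north axis is (−sin φ cos λ, −sin φ sin λ, cos φ), giving ΔN = -0.894 + 1.341 + 160.210 = 160.66 m.

ΔN = 160.7 m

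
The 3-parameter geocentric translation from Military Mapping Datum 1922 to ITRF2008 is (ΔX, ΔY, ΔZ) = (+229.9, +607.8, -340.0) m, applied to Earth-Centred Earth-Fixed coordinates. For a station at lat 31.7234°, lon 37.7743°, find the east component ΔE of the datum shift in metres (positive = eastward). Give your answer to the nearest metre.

ΔE = 340 m

The local east axis at (φ, λ) is (−sin λ, cos λ, 0), so ΔE = −sin(37.7743°)·229.9 + cos(37.7743°)·607.8 = 339.60 m.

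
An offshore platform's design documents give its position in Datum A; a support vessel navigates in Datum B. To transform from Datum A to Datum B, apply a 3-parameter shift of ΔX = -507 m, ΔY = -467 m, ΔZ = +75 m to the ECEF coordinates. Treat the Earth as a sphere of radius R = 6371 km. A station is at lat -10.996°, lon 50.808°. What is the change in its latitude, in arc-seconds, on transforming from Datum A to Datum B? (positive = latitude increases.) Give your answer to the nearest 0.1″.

Δφ = -1.8″

sin φ = -0.190740, cos φ = 0.981641, sin λ = 0.775033, cos λ = 0.631921.
North component: ΔN = −sin φ cos λ·ΔX − sin φ sin λ·ΔY + cos φ·ΔZ = −(-0.190740)(0.631921)(-507) − (-0.190740)(0.775033)(-467) + (0.981641)(75) = -56.52 m.
1° of latitude spans πR/180 = 111195 m, so Δφ = -56.52 / 111195 × 3600 = -1.830″.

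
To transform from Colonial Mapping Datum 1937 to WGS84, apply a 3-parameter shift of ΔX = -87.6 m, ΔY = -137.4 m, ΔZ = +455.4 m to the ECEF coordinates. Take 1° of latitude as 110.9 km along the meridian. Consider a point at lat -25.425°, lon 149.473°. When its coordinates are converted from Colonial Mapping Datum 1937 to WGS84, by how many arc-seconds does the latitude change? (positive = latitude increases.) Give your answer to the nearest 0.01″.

sin φ = -0.429329, cos φ = 0.903148, sin λ = 0.507944, cos λ = -0.861390.
North component: ΔN = −sin φ cos λ·ΔX − sin φ sin λ·ΔY + cos φ·ΔZ = −(-0.429329)(-0.861390)(-87.6) − (-0.429329)(0.507944)(-137.4) + (0.903148)(455.4) = 413.73 m.
1° of latitude spans 110900 m, so Δφ = 413.73 / 110900 × 3600 = 13.430″.

Δφ = 13.43″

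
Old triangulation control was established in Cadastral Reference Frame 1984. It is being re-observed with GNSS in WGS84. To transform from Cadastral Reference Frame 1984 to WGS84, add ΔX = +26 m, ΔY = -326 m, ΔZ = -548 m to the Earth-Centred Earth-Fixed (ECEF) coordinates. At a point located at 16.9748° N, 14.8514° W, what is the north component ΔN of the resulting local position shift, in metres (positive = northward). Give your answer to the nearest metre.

ΔN = -556 m

At φ = 16.9748°, λ = -14.8514°: sin φ = 0.291951, cos φ = 0.956433, sin λ = -0.256313, cos λ = 0.966594.
ΔN = −sin φ cos λ·ΔX − sin φ sin λ·ΔY + cos φ·ΔZ = −(0.291951)(0.966594)(26) − (0.291951)(-0.256313)(-326) + (0.956433)(-548) = -555.86 m.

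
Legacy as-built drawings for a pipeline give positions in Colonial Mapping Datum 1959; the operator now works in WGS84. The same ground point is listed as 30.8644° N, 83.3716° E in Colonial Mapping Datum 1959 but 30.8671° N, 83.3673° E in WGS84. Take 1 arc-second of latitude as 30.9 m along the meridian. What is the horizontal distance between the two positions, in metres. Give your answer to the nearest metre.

Δφ = 30.8671° − 30.8644° = +0.0027°; Δλ = 83.3673° − 83.3716° = -0.0043°.
1° of latitude = 3600 × 30.90 = 111240 m.
ΔN = Δφ × 111240 = 300.3 m; ΔE = Δλ × 111240 × cos(30.8644°) = -0.0043 × 111240 × 0.858384 = -410.6 m.
Distance = √(ΔE² + ΔN²) = √((-410.6)² + 300.3²) = 508.7 m.

509 m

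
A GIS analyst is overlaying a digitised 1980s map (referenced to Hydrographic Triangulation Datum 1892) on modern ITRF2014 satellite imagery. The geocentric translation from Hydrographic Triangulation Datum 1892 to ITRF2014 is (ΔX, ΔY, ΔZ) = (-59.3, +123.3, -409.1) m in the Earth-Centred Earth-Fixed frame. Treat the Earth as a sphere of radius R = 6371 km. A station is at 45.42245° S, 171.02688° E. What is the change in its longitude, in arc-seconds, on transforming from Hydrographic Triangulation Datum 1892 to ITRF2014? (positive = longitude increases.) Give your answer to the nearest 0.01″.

sin φ = -0.712301, cos φ = 0.701874, sin λ = 0.155971, cos λ = -0.987762.
East component: ΔE = −sin λ·ΔX + cos λ·ΔY = −(0.155971)(-59.3) + (-0.987762)(123.3) = -112.54 m.
1° of latitude spans πR/180 = 111195 m; at latitude φ, 1° of longitude spans that × cos φ = 78044.8 m, so Δλ = -112.54 / 78044.8 × 3600 = -5.191″.

Δλ = -5.19″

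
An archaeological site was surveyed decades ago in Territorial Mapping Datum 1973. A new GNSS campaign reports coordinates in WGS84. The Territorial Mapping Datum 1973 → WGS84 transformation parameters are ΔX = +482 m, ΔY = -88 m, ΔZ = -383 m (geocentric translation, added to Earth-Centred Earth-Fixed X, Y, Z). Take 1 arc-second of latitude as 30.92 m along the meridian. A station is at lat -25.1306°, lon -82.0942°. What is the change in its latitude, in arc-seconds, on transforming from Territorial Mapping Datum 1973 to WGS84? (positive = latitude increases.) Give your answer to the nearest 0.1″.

Δφ = -9.1″

sin φ = -0.424683, cos φ = 0.905342, sin λ = -0.990496, cos λ = 0.137545.
North component: ΔN = −sin φ cos λ·ΔX − sin φ sin λ·ΔY + cos φ·ΔZ = −(-0.424683)(0.137545)(482) − (-0.424683)(-0.990496)(-88) + (0.905342)(-383) = -281.57 m.
1° of latitude spans 3600 × 30.92 = 111312 m, so Δφ = -281.57 / 111312 × 3600 = -9.107″.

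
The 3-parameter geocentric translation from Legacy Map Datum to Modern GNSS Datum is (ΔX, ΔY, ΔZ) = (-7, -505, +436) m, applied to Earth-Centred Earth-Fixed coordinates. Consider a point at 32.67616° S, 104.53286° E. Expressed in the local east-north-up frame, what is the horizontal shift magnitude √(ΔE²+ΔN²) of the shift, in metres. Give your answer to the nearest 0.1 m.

The local east axis at (φ, λ) is (−sin λ, cos λ, 0), so ΔE = −sin(104.53286°)·(-7) + cos(104.53286°)·(-505) = 133.50 m.
The local north axis is (−sin φ cos λ, −sin φ sin λ, cos φ), giving ΔN = 0.948 − 263.921 + 366.997 = 104.02 m.
Horizontal magnitude = √(ΔE² + ΔN²) = √(133.50² + 104.02²) = 169.24 m.

169.2 m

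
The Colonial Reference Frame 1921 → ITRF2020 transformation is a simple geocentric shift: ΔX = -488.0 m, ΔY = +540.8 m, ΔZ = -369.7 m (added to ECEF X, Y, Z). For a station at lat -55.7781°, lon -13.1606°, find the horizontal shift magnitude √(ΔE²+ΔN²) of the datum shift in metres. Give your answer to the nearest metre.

At φ = -55.7781°, λ = -13.1606°: sin φ = -0.826866, cos φ = 0.562399, sin λ = -0.227681, cos λ = 0.973736.
ΔE = −sin λ·ΔX + cos λ·ΔY = −(-0.227681)·(-488.0) + (0.973736)·(540.8) = 415.49 m.
ΔN = −sin φ cos λ·ΔX − sin φ sin λ·ΔY + cos φ·ΔZ = −(-0.826866)(0.973736)(-488.0) − (-0.826866)(-0.227681)(540.8) + (0.562399)(-369.7) = -702.64 m.
Horizontal magnitude = √(ΔE² + ΔN²) = √(415.49² + (-702.64)²) = 816.30 m.

816 m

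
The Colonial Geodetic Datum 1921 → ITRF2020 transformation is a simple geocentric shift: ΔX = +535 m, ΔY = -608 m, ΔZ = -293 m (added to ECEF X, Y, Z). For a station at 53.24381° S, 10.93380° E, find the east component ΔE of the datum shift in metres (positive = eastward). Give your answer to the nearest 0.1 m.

The local east axis at (φ, λ) is (−sin λ, cos λ, 0), so ΔE = −sin(10.93380°)·535 + cos(10.93380°)·(-608) = -698.44 m.

ΔE = -698.4 m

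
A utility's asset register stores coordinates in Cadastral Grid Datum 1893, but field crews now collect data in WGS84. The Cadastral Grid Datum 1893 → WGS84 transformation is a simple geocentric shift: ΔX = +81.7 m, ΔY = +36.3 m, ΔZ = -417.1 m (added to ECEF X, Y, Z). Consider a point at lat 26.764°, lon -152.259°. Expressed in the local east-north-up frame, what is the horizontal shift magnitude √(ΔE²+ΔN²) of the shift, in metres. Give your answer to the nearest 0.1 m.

332.3 m

At φ = 26.764°, λ = -152.259°: sin φ = 0.450317, cos φ = 0.892869, sin λ = -0.465476, cos λ = -0.885061.
ΔE = −sin λ·ΔX + cos λ·ΔY = −(-0.465476)·(81.7) + (-0.885061)·(36.3) = 5.90 m.
ΔN = −sin φ cos λ·ΔX − sin φ sin λ·ΔY + cos φ·ΔZ = −(0.450317)(-0.885061)(81.7) − (0.450317)(-0.465476)(36.3) + (0.892869)(-417.1) = -332.24 m.
Horizontal magnitude = √(ΔE² + ΔN²) = √(5.90² + (-332.24)²) = 332.30 m.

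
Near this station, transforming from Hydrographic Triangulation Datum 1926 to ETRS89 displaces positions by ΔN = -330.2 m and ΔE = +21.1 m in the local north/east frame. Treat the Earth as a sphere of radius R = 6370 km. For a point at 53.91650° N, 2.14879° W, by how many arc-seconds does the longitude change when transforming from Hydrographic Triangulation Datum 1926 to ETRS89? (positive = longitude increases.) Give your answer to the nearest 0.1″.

At latitude 53.91650°, cos φ = 0.588964.
One radian of longitude at latitude φ spans R cos φ, so Δλ = ΔE / (R cos φ) = 21.1 / (6370000 × 0.588964) = 5.6241e-06 rad = 1.160″.

Δλ = 1.2″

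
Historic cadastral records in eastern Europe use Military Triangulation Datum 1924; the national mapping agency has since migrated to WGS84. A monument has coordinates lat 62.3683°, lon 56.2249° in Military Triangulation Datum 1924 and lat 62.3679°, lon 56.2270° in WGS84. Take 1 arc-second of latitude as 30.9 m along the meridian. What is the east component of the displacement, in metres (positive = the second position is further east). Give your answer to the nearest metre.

Δφ = 62.3679° − 62.3683° = -0.0004°; Δλ = 56.2270° − 56.2249° = +0.0021°.
1° of latitude = 3600 × 30.90 = 111240 m.
ΔN = Δφ × 111240 = -44.5 m; ΔE = Δλ × 111240 × cos(62.3683°) = +0.0021 × 111240 × 0.463786 = 108.3 m.

ΔE = 108 m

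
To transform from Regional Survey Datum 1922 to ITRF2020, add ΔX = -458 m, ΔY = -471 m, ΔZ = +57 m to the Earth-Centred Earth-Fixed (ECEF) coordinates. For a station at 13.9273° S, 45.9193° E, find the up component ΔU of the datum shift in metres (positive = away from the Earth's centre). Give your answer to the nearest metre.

At φ = -13.9273°, λ = 45.9193°: sin φ = -0.240691, cos φ = 0.970602, sin λ = 0.718361, cos λ = 0.695671.
ΔU = cos φ cos λ·ΔX + cos φ sin λ·ΔY + sin φ·ΔZ = (0.970602)(0.695671)(-458) + (0.970602)(0.718361)(-471) + (-0.240691)(57) = -651.37 m.

ΔU = -651 m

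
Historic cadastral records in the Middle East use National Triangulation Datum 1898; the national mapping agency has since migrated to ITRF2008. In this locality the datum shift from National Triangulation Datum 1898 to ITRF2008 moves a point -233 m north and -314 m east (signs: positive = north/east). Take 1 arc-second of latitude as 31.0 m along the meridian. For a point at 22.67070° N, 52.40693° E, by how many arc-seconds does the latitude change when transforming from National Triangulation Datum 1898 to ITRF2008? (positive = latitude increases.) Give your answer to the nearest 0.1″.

1″ of latitude = 31.00 m, so Δφ = -233.0 / 31.00 = -7.516″.

Δφ = -7.5″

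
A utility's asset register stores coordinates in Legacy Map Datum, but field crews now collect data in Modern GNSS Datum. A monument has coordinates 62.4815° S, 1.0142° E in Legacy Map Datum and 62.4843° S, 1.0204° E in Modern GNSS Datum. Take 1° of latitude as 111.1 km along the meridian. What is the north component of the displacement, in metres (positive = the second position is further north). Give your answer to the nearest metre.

Δφ = -62.4843° − -62.4815° = -0.0028°; Δλ = 1.0204° − 1.0142° = +0.0062°.
ΔN = Δφ × 111100 = -311.1 m; ΔE = Δλ × 111100 × cos(-62.4815°) = +0.0062 × 111100 × 0.462035 = 318.3 m.

ΔN = -311 m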